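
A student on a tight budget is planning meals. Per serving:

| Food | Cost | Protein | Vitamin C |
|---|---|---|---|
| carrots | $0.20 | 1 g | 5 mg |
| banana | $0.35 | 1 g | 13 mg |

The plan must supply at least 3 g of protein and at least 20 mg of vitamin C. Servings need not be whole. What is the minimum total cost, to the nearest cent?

For a min-cost LP with two ≥-constraints, a basic feasible solution has at most two positive variables.
carrots only: max(3/1, 20/5) = 4 servings → $0.80.
banana only: max(3/1, 20/13) = 3 servings → $1.05.
carrots + banana with both tight: 2.375 servings and 0.625 servings → $0.69.
Cheapest feasible corner: $0.69.

$0.69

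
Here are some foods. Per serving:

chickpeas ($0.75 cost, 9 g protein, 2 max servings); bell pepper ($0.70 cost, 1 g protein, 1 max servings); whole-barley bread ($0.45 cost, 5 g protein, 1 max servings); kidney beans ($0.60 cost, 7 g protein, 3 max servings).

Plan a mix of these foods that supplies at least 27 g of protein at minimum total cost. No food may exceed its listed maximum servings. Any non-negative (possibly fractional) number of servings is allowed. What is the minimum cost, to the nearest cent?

$2.27

Cost per g of protein: chickpeas $0.0833, kidney beans $0.0857, whole-barley bread $0.0900, bell pepper $0.7000.
Take 2 servings of chickpeas: +18.0 g protein for $1.50 (total $1.50, still need 9.0 g).
Take 1.286 servings of kidney beans: +9.0 g protein for $0.77 (total $2.27, still need 0.0 g).
Greedy by cheapest-per-g is optimal for a single linear constraint, so the minimum cost is $2.27.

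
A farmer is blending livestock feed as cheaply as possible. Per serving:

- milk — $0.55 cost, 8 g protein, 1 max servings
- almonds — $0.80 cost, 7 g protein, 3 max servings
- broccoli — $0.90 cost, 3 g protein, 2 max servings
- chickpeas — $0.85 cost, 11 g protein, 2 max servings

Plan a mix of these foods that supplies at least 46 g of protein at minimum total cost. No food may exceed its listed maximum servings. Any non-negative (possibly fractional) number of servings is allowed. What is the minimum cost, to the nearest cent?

$4.08

Cost per g of protein: milk $0.0688, chickpeas $0.0773, almonds $0.1143, broccoli $0.3000.
Take 1 serving of milk: +8.0 g protein for $0.55 (total $0.55, still need 38.0 g).
Take 2 servings of chickpeas: +22.0 g protein for $1.70 (total $2.25, still need 16.0 g).
Take 2.286 servings of almonds: +16.0 g protein for $1.83 (total $4.08, still need 0.0 g).
Filling from the cheapest source first is optimal under one linear minimum: $4.08.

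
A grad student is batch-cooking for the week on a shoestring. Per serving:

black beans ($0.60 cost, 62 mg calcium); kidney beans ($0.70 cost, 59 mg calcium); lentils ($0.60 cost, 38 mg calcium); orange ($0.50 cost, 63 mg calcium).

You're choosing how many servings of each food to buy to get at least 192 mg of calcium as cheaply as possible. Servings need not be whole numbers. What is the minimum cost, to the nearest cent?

Cost per mg of calcium: orange $0.0079, black beans $0.0097, kidney beans $0.0119, lentils $0.0158.
With no serving limits, use only orange: 192 mg / 63 mg = 3.048 servings × $0.50 = $1.52.

$1.52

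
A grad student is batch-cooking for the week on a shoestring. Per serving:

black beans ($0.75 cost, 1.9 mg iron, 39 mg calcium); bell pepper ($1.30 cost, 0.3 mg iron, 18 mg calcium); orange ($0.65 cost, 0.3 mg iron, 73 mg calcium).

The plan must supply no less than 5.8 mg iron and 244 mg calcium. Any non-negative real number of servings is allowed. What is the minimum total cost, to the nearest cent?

$3.28

Two binding constraints pin down two serving amounts, so the optimal mix uses at most two foods. The candidates are each food alone (scaled to the tighter of iron/calcium) and each pair with both constraints tight.
black beans only: max(5.8/1.9, 244/39) = 6.256 servings → $4.69.
bell pepper only: max(5.8/0.3, 244/18) = 19.33 servings → $25.13.
orange only: max(5.8/0.3, 244/73) = 19.33 servings → $12.57.
black beans + bell pepper with both tight: 1.387 servings and 10.55 servings → $14.76.
black beans + orange with both tight: 2.757 servings and 1.869 servings → $3.28.
bell pepper + orange: intersection lies outside the first quadrant.
The minimum over all feasible corners is $3.28.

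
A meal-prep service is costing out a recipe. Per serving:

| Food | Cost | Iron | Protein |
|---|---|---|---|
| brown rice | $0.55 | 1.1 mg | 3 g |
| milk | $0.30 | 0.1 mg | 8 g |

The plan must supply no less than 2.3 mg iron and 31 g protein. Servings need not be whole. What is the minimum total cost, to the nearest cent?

A basic optimal solution has at most two foods positive. Try each food alone and each pair with both targets met exactly.
brown rice only: max(2.3/1.1, 31/3) = 10.33 servings → $5.68.
milk only: max(2.3/0.1, 31/8) = 23 servings → $6.90.
brown rice + milk with both tight: 1.8 servings and 3.2 servings → $1.95.
Cheapest feasible corner: $1.95.

$1.95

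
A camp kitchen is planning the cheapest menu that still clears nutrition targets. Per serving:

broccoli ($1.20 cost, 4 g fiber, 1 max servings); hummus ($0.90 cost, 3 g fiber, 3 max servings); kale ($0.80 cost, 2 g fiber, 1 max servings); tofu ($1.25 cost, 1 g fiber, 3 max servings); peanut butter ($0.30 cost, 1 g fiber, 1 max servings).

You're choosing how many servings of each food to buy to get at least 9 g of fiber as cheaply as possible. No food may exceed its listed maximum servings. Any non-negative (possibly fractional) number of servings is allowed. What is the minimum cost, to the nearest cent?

Cost per g of fiber: broccoli $0.3000, hummus $0.3000, peanut butter $0.3000, kale $0.4000, tofu $1.2500.
Take 1 serving of broccoli: +4.0 g fiber for $1.20 (total $1.20, still need 5.0 g).
Take 1.667 servings of hummus: +5.0 g fiber for $1.50 (total $2.70, still need 0.0 g).
Filling from the cheapest source first is optimal under one linear minimum: $2.70.

$2.70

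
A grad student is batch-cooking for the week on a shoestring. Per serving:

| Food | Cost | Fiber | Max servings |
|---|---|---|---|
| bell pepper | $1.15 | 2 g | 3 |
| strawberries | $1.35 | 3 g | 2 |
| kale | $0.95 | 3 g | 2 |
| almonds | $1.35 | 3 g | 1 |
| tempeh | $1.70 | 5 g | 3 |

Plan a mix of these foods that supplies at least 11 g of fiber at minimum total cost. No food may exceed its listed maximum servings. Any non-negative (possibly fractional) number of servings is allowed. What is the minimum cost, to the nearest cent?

$3.60

Cost per g of fiber: kale $0.3167, tempeh $0.3400, strawberries $0.4500, almonds $0.4500, bell pepper $0.5750.
Take 2 servings of kale: +6.0 g fiber for $1.90 (total $1.90, still need 5.0 g).
Take 1 serving of tempeh: +5.0 g fiber for $1.70 (total $3.60, still need 0.0 g).
Greedy by cheapest-per-g is optimal for a single linear constraint, so the minimum cost is $3.60.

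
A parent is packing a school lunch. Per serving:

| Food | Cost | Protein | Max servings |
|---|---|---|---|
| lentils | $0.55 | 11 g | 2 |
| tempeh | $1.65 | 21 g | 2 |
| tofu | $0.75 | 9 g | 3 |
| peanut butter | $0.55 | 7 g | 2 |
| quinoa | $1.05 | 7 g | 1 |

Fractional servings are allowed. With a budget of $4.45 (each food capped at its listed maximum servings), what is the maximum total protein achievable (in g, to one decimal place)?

64.6 g

Protein per dollar: lentils 20, tempeh 12.73, peanut butter 12.73, tofu 12, quinoa 6.667.
Take 2 servings of lentils: spends $1.10, +22.0 g protein (running total 22.0 g).
Take 2 servings of tempeh: spends $3.30, +42.0 g protein (running total 64.0 g).
Take 0.09091 servings of peanut butter: spends $0.05, +0.6 g protein (running total 64.6 g).
Greedy by best ratio exhausts the cost allowance optimally: 64.6 g.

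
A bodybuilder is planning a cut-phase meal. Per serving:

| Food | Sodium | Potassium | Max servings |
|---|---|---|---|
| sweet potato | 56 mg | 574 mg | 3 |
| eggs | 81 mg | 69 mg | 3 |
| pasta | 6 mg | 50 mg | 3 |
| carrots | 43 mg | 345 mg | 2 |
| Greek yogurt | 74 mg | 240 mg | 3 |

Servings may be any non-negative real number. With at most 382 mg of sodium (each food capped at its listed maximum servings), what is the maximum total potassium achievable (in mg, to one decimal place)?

2918.8 mg

Potassium per mg sodium: sweet potato 10.25, pasta 8.333, carrots 8.023, Greek yogurt 3.243, eggs 0.8519.
Take 3 servings of sweet potato: uses 168 mg sodium, +1722.0 mg potassium (running total 1722.0 mg).
Take 3 servings of pasta: uses 18 mg sodium, +150.0 mg potassium (running total 1872.0 mg).
Take 2 servings of carrots: uses 86 mg sodium, +690.0 mg potassium (running total 2562.0 mg).
Take 1.486 servings of Greek yogurt: uses 110 mg sodium, +356.8 mg potassium (running total 2918.8 mg).
Greedy by best ratio exhausts the sodium allowance optimally: 2918.8 mg.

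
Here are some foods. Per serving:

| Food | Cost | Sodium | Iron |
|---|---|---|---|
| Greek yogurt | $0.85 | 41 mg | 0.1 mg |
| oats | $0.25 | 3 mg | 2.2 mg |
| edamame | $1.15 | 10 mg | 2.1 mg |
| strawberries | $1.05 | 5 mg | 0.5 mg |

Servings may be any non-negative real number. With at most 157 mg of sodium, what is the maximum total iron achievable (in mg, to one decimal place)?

Iron per mg sodium: oats 0.7333, edamame 0.21, strawberries 0.1, Greek yogurt 0.002439.
With no serving limits, spend the whole sodium allowance on oats: 157 mg / 3 mg × 2.2 mg = 115.1 mg.

115.1 mg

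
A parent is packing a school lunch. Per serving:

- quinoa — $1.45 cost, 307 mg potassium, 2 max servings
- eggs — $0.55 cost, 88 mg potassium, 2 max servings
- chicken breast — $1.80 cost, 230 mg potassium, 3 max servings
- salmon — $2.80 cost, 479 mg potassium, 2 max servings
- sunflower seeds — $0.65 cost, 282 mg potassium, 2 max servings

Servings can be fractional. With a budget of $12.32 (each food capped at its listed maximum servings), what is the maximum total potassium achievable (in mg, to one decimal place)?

2493.4 mg

Potassium per dollar: sunflower seeds 433.8, quinoa 211.7, salmon 171.1, eggs 160, chicken breast 127.8.
Take 2 servings of sunflower seeds: spends $1.30, +564.0 mg potassium (running total 564.0 mg).
Take 2 servings of quinoa: spends $2.90, +614.0 mg potassium (running total 1178.0 mg).
Take 2 servings of salmon: spends $5.60, +958.0 mg potassium (running total 2136.0 mg).
Take 2 servings of eggs: spends $1.10, +176.0 mg potassium (running total 2312.0 mg).
Take 0.7889 servings of chicken breast: spends $1.42, +181.4 mg potassium (running total 2493.4 mg).
Greedy by best ratio exhausts the cost allowance optimally: 2493.4 mg.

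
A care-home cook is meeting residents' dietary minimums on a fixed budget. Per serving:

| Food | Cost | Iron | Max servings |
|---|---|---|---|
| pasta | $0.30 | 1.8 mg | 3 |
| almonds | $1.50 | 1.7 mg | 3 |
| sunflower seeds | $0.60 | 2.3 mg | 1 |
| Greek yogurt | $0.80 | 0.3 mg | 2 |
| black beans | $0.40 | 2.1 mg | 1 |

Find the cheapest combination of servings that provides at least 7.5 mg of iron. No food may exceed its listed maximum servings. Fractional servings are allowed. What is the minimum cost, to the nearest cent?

Cost per mg of iron: pasta $0.1667, black beans $0.1905, sunflower seeds $0.2609, almonds $0.8824, Greek yogurt $2.6667.
Take 3 servings of pasta: +5.4 mg iron for $0.90 (total $0.90, still need 2.1 mg).
Take 1 serving of black beans: +2.1 mg iron for $0.40 (total $1.30, still need 0.0 mg).
Filling from the cheapest source first is optimal under one linear minimum: $1.30.

$1.30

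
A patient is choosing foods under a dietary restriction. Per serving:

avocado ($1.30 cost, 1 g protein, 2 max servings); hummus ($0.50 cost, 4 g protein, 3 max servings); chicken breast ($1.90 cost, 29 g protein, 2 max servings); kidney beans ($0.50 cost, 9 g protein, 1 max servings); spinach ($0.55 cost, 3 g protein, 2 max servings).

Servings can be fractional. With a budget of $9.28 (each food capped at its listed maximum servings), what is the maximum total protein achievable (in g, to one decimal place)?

Protein per dollar: kidney beans 18, chicken breast 15.26, hummus 8, spinach 5.455, avocado 0.7692.
Take 1 serving of kidney beans: spends $0.50, +9.0 g protein (running total 9.0 g).
Take 2 servings of chicken breast: spends $3.80, +58.0 g protein (running total 67.0 g).
Take 3 servings of hummus: spends $1.50, +12.0 g protein (running total 79.0 g).
Take 2 servings of spinach: spends $1.10, +6.0 g protein (running total 85.0 g).
Take 1.831 servings of avocado: spends $2.38, +1.8 g protein (running total 86.8 g).
Filling greedily by protein-per-dollar is optimal for one linear limit, giving 86.8 g.

86.8 g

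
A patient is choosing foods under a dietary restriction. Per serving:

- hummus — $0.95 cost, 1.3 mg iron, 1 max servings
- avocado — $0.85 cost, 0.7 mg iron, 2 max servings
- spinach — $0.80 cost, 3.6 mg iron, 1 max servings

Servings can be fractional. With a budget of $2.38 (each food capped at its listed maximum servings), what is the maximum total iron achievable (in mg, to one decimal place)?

5.4 mg

Iron per dollar: spinach 4.5, hummus 1.368, avocado 0.8235.
Take 1 serving of spinach: spends $0.80, +3.6 mg iron (running total 3.6 mg).
Take 1 serving of hummus: spends $0.95, +1.3 mg iron (running total 4.9 mg).
Take 0.7412 servings of avocado: spends $0.63, +0.5 mg iron (running total 5.4 mg).
Filling greedily by iron-per-dollar is optimal for one linear limit, giving 5.4 mg.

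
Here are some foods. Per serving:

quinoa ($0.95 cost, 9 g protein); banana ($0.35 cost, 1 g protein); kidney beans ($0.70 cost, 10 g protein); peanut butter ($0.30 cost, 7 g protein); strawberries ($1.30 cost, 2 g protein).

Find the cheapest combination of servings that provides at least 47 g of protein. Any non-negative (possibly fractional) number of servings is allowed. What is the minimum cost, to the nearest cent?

$2.01

Cost per g of protein: peanut butter $0.0429, kidney beans $0.0700, quinoa $0.1056, banana $0.3500, strawberries $0.6500.
With no serving limits, use only peanut butter: 47 g / 7 g = 6.714 servings × $0.30 = $2.01.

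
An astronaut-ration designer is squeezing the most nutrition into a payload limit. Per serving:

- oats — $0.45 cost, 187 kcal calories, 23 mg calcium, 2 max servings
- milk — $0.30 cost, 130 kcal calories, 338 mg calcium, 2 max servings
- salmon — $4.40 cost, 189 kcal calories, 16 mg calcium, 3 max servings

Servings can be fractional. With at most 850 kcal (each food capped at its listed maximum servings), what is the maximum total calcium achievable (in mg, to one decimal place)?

Calcium per kcal: milk 2.6, oats 0.123, salmon 0.08466.
Take 2 servings of milk: uses 260 kcal, +676.0 mg calcium (running total 676.0 mg).
Take 2 servings of oats: uses 374 kcal, +46.0 mg calcium (running total 722.0 mg).
Take 1.143 servings of salmon: uses 216 kcal, +18.3 mg calcium (running total 740.3 mg).
Greedy by best ratio exhausts the calories allowance optimally: 740.3 mg.

740.3 mg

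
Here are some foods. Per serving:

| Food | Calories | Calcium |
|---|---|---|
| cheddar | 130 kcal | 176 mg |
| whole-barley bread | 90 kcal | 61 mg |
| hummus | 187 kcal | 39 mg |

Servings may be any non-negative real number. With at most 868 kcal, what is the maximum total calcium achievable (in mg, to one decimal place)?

1175.1 mg

Calcium per kcal: cheddar 1.354, whole-barley bread 0.6778, hummus 0.2086.
With no serving limits, spend the whole calories allowance on cheddar: 868 kcal / 130 kcal × 176 mg = 1175.1 mg.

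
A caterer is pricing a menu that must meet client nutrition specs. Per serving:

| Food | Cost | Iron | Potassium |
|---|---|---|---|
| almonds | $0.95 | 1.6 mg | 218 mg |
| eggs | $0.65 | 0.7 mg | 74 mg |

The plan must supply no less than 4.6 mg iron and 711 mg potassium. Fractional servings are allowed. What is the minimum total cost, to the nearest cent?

$3.10

This is a tiny linear program; its minimum lies at a vertex of the feasible set. List the vertices and price them.
almonds only: max(4.6/1.6, 711/218) = 3.261 servings → $3.10.
eggs only: max(4.6/0.7, 711/74) = 9.608 servings → $6.25.
almonds + eggs with both targets exact would need a negative amount; discard.
The minimum over all feasible corners is $3.10.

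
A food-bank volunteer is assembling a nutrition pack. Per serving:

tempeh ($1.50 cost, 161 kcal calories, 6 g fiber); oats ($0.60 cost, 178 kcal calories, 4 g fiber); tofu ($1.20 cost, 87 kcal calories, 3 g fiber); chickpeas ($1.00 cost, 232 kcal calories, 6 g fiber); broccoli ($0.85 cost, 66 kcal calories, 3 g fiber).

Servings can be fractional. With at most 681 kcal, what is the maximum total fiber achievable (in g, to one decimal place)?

31.0 g

Fiber per kcal: broccoli 0.04545, tempeh 0.03727, tofu 0.03448, chickpeas 0.02586, oats 0.02247.
With no serving limits, spend the whole calories allowance on broccoli: 681 kcal / 66 kcal × 3 g = 31.0 g.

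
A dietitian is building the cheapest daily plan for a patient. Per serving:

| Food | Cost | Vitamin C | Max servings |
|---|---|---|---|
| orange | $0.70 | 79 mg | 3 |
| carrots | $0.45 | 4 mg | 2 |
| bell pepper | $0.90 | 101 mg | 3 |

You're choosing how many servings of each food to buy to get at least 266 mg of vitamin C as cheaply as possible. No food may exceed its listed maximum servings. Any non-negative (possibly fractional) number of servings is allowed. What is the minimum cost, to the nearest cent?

$2.36

Cost per mg of vitamin C: orange $0.0089, bell pepper $0.0089, carrots $0.1125.
Take 3 servings of orange: +237.0 mg vitamin C for $2.10 (total $2.10, still need 29.0 mg).
Take 0.2871 servings of bell pepper: +29.0 mg vitamin C for $0.26 (total $2.36, still need 0.0 mg).
Filling from the cheapest source first is optimal under one linear minimum: $2.36.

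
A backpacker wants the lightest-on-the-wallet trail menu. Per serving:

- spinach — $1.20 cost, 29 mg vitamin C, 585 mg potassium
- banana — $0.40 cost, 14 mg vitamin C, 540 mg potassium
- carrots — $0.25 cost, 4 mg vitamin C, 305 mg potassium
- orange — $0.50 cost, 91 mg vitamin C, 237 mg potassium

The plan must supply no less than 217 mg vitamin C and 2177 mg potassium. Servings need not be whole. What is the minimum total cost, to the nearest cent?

$2.23

spinach only: max(217/29, 2177/585) = 7.483 servings → $8.98.
banana only: max(217/14, 2177/540) = 15.5 servings → $6.20.
carrots only: max(217/4, 2177/305) = 54.25 servings → $13.56.
orange only: max(217/91, 2177/237) = 9.186 servings → $4.59.
spinach + banana: intersection lies outside the first quadrant.
spinach + carrots: the both-tight solution has a negative serving — not a feasible corner.
spinach + orange with both tight: 3.164 servings and 1.376 servings → $4.48.
banana + carrots with both targets exact would need a negative amount; discard.
banana + orange with both tight: 3.201 servings and 1.892 servings → $2.23.
carrots + orange with both tight: 5.472 servings and 2.144 servings → $2.44.
So the least-cost plan costs $2.23.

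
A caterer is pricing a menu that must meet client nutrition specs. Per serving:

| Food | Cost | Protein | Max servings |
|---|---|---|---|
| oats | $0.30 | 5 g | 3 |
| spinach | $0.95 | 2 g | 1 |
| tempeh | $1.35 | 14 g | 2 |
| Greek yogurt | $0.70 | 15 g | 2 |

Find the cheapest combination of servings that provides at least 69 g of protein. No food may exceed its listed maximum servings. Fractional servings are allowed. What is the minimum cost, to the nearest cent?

Cost per g of protein: Greek yogurt $0.0467, oats $0.0600, tempeh $0.0964, spinach $0.4750.
Take 2 servings of Greek yogurt: +30.0 g protein for $1.40 (total $1.40, still need 39.0 g).
Take 3 servings of oats: +15.0 g protein for $0.90 (total $2.30, still need 24.0 g).
Take 1.714 servings of tempeh: +24.0 g protein for $2.31 (total $4.61, still need 0.0 g).
Filling from the cheapest source first is optimal under one linear minimum: $4.61.

$4.61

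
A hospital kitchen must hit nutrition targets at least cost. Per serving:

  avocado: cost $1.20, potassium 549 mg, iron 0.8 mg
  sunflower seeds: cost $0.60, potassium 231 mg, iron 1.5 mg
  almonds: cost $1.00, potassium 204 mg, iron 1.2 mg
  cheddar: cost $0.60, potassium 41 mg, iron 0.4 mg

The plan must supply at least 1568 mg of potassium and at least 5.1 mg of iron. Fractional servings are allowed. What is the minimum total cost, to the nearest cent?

$3.66

avocado only: max(1568/549, 5.1/0.8) = 6.375 servings → $7.65.
sunflower seeds only: max(1568/231, 5.1/1.5) = 6.788 servings → $4.07.
almonds only: max(1568/204, 5.1/1.2) = 7.686 servings → $7.69.
cheddar only: max(1568/41, 5.1/0.4) = 38.24 servings → $22.95.
avocado + sunflower seeds with both tight: 1.838 servings and 2.42 servings → $3.66.
avocado + almonds with both tight: 1.697 servings and 3.118 servings → $5.16.
avocado + cheddar with both tight: 2.238 servings and 8.274 servings → $7.65.
sunflower seeds + almonds with both targets exact would need a negative amount; discard.
sunflower seeds + cheddar: the both-tight solution has a negative serving — not a feasible corner.
almonds + cheddar: the both-tight solution has a negative serving — not a feasible corner.
Cheapest feasible corner: $3.66.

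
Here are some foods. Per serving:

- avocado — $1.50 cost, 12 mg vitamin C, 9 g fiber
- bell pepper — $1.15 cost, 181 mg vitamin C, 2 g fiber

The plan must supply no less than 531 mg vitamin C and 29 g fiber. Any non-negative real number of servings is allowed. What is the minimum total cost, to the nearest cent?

$7.09

avocado only: max(531/12, 29/9) = 44.25 servings → $66.38.
bell pepper only: max(531/181, 29/2) = 14.5 servings → $16.68.
avocado + bell pepper with both tight: 2.609 servings and 2.761 servings → $7.09.
So the least-cost plan costs $7.09.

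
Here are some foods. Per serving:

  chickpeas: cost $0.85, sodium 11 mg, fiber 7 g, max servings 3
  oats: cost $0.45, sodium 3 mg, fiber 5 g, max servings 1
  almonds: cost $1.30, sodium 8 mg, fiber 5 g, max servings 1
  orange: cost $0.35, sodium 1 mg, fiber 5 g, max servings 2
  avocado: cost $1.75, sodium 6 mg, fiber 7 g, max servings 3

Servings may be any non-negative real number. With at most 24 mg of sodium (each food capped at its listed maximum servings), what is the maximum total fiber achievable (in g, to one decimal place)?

36.6 g

Fiber per mg sodium: orange 5, oats 1.667, avocado 1.167, chickpeas 0.6364, almonds 0.625.
Take 2 servings of orange: uses 2 mg sodium, +10.0 g fiber (running total 10.0 g).
Take 1 serving of oats: uses 3 mg sodium, +5.0 g fiber (running total 15.0 g).
Take 3 servings of avocado: uses 18 mg sodium, +21.0 g fiber (running total 36.0 g).
Take 0.09091 servings of chickpeas: uses 1 mg sodium, +0.6 g fiber (running total 36.6 g).
Greedy by best ratio exhausts the sodium allowance optimally: 36.6 g.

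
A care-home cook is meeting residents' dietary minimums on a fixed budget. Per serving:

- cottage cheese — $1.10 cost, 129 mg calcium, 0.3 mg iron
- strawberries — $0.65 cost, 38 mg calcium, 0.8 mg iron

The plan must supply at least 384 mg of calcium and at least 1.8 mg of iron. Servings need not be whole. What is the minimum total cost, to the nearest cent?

$3.69

This is a tiny linear program; its minimum lies at a vertex of the feasible set. List the vertices and price them.
cottage cheese only: max(384/129, 1.8/0.3) = 6 servings → $6.60.
strawberries only: max(384/38, 1.8/0.8) = 10.11 servings → $6.57.
cottage cheese + strawberries with both tight: 2.601 servings and 1.275 servings → $3.69.
The minimum over all feasible corners is $3.69.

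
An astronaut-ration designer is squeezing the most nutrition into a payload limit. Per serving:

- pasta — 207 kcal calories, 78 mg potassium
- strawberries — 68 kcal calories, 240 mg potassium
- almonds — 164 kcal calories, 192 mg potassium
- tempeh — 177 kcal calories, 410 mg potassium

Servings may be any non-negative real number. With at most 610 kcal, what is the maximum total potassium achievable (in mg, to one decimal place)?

2152.9 mg

Potassium per kcal: strawberries 3.529, tempeh 2.316, almonds 1.171, pasta 0.3768.
With no serving limits, spend the whole calories allowance on strawberries: 610 kcal / 68 kcal × 240 mg = 2152.9 mg.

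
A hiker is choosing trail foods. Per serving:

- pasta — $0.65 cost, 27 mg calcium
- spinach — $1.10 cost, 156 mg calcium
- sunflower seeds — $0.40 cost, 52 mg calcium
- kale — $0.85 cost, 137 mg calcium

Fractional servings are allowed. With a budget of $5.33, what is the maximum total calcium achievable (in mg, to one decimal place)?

859.1 mg

Calcium per dollar: kale 161.2, spinach 141.8, sunflower seeds 130, pasta 41.54.
With no serving limits, spend the whole cost allowance on kale: $5.33 / $0.85 × 137 mg = 859.1 mg.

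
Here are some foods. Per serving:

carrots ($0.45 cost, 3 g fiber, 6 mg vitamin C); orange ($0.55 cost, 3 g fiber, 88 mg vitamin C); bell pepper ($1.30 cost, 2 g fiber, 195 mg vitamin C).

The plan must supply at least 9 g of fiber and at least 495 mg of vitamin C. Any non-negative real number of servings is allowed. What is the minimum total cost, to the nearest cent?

carrots only: max(9/3, 495/6) = 82.5 servings → $37.12.
orange only: max(9/3, 495/88) = 5.625 servings → $3.09.
bell pepper only: max(9/2, 495/195) = 4.5 servings → $5.85.
carrots + orange: the both-tight solution has a negative serving — not a feasible corner.
carrots + bell pepper with both tight: 1.335 servings and 2.497 servings → $3.85.
orange + bell pepper with both tight: 1.87 servings and 1.694 servings → $3.23.
The minimum over all feasible corners is $3.09.

$3.09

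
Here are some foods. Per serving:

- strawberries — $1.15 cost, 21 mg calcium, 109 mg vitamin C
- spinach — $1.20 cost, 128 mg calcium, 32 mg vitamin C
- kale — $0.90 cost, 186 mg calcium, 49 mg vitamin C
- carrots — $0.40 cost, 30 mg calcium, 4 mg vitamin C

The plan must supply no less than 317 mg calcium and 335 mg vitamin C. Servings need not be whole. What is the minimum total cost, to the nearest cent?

$4.08

An LP optimum is at a vertex; with two nutrient constraints at most two foods are used. Check each candidate.
strawberries only: max(317/21, 335/109) = 15.1 servings → $17.36.
spinach only: max(317/128, 335/32) = 10.47 servings → $12.56.
kale only: max(317/186, 335/49) = 6.837 servings → $6.15.
carrots only: max(317/30, 335/4) = 83.75 servings → $33.50.
strawberries + spinach with both tight: 2.465 servings and 2.072 servings → $5.32.
strawberries + kale with both tight: 2.431 servings and 1.43 servings → $4.08.
strawberries + carrots with both tight: 2.756 servings and 8.637 servings → $6.62.
spinach + kale: intersection lies outside the first quadrant.
spinach + carrots: the both-tight solution has a negative serving — not a feasible corner.
kale + carrots with both targets exact would need a negative amount; discard.
The minimum over all feasible corners is $4.08.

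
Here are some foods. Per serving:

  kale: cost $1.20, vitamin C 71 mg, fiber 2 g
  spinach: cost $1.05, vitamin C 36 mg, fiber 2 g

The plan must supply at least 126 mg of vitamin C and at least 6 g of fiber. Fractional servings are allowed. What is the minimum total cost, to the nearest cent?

This is a tiny linear program; its minimum lies at a vertex of the feasible set. List the vertices and price them.
kale only: max(126/71, 6/2) = 3 servings → $3.60.
spinach only: max(126/36, 6/2) = 3.5 servings → $3.67.
kale + spinach with both tight: 0.5143 servings and 2.486 servings → $3.23.
The minimum over all feasible corners is $3.23.

$3.23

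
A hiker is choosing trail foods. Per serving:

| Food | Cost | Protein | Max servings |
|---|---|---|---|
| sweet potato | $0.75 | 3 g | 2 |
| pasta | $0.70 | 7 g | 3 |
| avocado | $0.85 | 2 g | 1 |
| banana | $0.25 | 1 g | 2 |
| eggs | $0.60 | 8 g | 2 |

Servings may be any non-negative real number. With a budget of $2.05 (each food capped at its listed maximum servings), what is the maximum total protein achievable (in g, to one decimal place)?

Protein per dollar: eggs 13.33, pasta 10, sweet potato 4, banana 4, avocado 2.353.
Take 2 servings of eggs: spends $1.20, +16.0 g protein (running total 16.0 g).
Take 1.214 servings of pasta: spends $0.85, +8.5 g protein (running total 24.5 g).
Filling greedily by protein-per-dollar is optimal for one linear limit, giving 24.5 g.

24.5 g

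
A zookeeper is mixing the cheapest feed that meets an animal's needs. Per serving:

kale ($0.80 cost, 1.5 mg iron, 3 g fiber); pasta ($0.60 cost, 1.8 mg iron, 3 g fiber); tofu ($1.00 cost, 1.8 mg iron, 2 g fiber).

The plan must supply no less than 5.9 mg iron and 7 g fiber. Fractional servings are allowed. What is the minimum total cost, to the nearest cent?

$1.97

With two linear requirements the optimum uses one or two foods; enumerate the corners.
kale only: max(5.9/1.5, 7/3) = 3.933 servings → $3.15.
pasta only: max(5.9/1.8, 7/3) = 3.278 servings → $1.97.
tofu only: max(5.9/1.8, 7/2) = 3.5 servings → $3.50.
kale + pasta with both targets exact would need a negative amount; discard.
kale + tofu with both tight: 0.3333 servings and 3 servings → $3.27.
pasta + tofu with both tight: 0.4444 servings and 2.833 servings → $3.10.
Cheapest feasible corner: $1.97.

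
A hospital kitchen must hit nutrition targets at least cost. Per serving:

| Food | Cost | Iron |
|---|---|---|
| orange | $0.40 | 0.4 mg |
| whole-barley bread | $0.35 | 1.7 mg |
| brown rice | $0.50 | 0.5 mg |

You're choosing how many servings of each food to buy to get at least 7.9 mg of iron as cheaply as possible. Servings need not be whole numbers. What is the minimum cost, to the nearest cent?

$1.63

Cost per mg of iron: whole-barley bread $0.2059, orange $1.0000, brown rice $1.0000.
With no serving limits, use only whole-barley bread: 7.9 mg / 1.7 mg = 4.647 servings × $0.35 = $1.63.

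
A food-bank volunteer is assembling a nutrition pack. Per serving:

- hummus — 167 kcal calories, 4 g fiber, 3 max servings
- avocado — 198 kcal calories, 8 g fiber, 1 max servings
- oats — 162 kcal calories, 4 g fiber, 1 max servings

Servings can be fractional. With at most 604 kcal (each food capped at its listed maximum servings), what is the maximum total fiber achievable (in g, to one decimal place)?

17.8 g

Fiber per kcal: avocado 0.0404, oats 0.02469, hummus 0.02395.
Take 1 serving of avocado: uses 198 kcal, +8.0 g fiber (running total 8.0 g).
Take 1 serving of oats: uses 162 kcal, +4.0 g fiber (running total 12.0 g).
Take 1.461 servings of hummus: uses 244 kcal, +5.8 g fiber (running total 17.8 g).
Filling greedily by fiber-per-kcal is optimal for one linear limit, giving 17.8 g.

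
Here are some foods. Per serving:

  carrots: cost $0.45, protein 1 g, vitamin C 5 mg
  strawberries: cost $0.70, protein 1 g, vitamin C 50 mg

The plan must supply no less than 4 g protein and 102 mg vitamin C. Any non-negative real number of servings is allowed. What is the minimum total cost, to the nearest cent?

$2.26

Check every corner: each single food scaled to meet both minima, and each pair solved so both constraints bind.
carrots only: max(4/1, 102/5) = 20.4 servings → $9.18.
strawberries only: max(4/1, 102/50) = 4 servings → $2.80.
carrots + strawberries with both tight: 2.178 servings and 1.822 servings → $2.26.
The minimum over all feasible corners is $2.26.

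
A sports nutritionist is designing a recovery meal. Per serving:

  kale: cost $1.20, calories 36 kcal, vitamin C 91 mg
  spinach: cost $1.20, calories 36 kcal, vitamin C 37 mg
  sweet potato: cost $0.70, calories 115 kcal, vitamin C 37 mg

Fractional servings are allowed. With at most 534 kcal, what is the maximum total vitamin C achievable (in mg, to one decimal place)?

Vitamin C per kcal: kale 2.528, spinach 1.028, sweet potato 0.3217.
With no serving limits, spend the whole calories allowance on kale: 534 kcal / 36 kcal × 91 mg = 1349.8 mg.

1349.8 mg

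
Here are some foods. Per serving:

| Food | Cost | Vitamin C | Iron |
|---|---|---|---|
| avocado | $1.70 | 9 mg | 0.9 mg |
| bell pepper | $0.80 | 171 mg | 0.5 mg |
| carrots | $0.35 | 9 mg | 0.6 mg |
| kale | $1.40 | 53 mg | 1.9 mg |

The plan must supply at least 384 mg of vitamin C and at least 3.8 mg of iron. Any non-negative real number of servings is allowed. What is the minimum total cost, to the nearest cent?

This is a tiny linear program; its minimum lies at a vertex of the feasible set. List the vertices and price them.
avocado only: max(384/9, 3.8/0.9) = 42.67 servings → $72.53.
bell pepper only: max(384/171, 3.8/0.5) = 7.6 servings → $6.08.
carrots only: max(384/9, 3.8/0.6) = 42.67 servings → $14.93.
kale only: max(384/53, 3.8/1.9) = 7.245 servings → $10.14.
avocado + bell pepper with both tight: 3.064 servings and 2.084 servings → $6.88.
avocado + carrots with both targets exact would need a negative amount; discard.
avocado + kale with both targets exact would need a negative amount; discard.
bell pepper + carrots with both tight: 2 servings and 4.667 servings → $3.23.
bell pepper + kale with both tight: 1.77 servings and 1.534 servings → $3.56.
carrots + kale: intersection lies outside the first quadrant.
Cheapest feasible corner: $3.23.

$3.23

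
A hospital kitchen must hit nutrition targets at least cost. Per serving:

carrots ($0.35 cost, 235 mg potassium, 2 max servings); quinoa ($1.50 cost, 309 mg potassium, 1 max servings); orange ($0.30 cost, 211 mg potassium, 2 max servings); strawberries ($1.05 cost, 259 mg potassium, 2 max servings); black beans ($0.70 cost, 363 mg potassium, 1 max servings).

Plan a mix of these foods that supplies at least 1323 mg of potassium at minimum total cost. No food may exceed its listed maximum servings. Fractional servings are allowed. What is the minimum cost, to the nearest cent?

Cost per mg of potassium: orange $0.0014, carrots $0.0015, black beans $0.0019, strawberries $0.0041, quinoa $0.0049.
Take 2 servings of orange: +422.0 mg potassium for $0.60 (total $0.60, still need 901.0 mg).
Take 2 servings of carrots: +470.0 mg potassium for $0.70 (total $1.30, still need 431.0 mg).
Take 1 serving of black beans: +363.0 mg potassium for $0.70 (total $2.00, still need 68.0 mg).
Take 0.2625 servings of strawberries: +68.0 mg potassium for $0.28 (total $2.28, still need 0.0 mg).
Filling from the cheapest source first is optimal under one linear minimum: $2.28.

$2.28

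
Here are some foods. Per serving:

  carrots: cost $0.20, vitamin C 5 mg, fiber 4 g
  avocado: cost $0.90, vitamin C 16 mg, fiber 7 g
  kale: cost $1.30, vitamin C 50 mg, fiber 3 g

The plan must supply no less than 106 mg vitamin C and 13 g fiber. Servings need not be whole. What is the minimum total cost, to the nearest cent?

carrots only: max(106/5, 13/4) = 21.2 servings → $4.24.
avocado only: max(106/16, 13/7) = 6.625 servings → $5.96.
kale only: max(106/50, 13/3) = 4.333 servings → $5.63.
carrots + avocado: the both-tight solution has a negative serving — not a feasible corner.
carrots + kale with both tight: 1.795 servings and 1.941 servings → $2.88.
avocado + kale with both tight: 1.099 servings and 1.768 servings → $3.29.
The minimum over all feasible corners is $2.88.

$2.88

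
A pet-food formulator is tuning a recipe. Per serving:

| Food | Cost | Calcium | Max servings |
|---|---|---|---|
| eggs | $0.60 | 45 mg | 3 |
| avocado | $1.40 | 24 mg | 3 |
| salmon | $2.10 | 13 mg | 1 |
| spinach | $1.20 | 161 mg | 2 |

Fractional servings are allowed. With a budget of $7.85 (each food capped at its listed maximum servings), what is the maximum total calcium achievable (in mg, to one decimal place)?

Calcium per dollar: spinach 134.2, eggs 75, avocado 17.14, salmon 6.19.
Take 2 servings of spinach: spends $2.40, +322.0 mg calcium (running total 322.0 mg).
Take 3 servings of eggs: spends $1.80, +135.0 mg calcium (running total 457.0 mg).
Take 2.607 servings of avocado: spends $3.65, +62.6 mg calcium (running total 519.6 mg).
Greedy by best ratio exhausts the cost allowance optimally: 519.6 mg.

519.6 mg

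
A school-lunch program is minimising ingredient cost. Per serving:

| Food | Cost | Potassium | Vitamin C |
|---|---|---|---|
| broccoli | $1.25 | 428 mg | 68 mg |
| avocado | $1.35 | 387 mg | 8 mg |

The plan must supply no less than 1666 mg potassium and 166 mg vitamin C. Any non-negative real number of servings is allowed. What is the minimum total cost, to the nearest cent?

A basic optimal solution has at most two foods positive. Try each food alone and each pair with both targets met exactly.
broccoli only: max(1666/428, 166/68) = 3.893 servings → $4.87.
avocado only: max(1666/387, 166/8) = 20.75 servings → $28.01.
broccoli + avocado with both tight: 2.224 servings and 1.845 servings → $5.27.
The minimum over all feasible corners is $4.87.

$4.87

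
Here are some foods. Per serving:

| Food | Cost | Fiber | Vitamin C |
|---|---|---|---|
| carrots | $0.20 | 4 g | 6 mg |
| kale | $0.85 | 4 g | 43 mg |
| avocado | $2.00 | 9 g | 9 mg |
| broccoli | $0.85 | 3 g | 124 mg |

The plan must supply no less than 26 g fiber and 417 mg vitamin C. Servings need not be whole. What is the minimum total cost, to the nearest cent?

$3.51

At the optimum either one food covers both requirements or two foods hit both targets exactly; no other combination can be cheaper.
carrots only: max(26/4, 417/6) = 69.5 servings → $13.90.
kale only: max(26/4, 417/43) = 9.698 servings → $8.24.
avocado only: max(26/9, 417/9) = 46.33 servings → $92.67.
broccoli only: max(26/3, 417/124) = 8.667 servings → $7.37.
carrots + kale with both targets exact would need a negative amount; discard.
carrots + avocado: intersection lies outside the first quadrant.
carrots + broccoli with both tight: 4.128 servings and 3.163 servings → $3.51.
kale + avocado: intersection lies outside the first quadrant.
kale + broccoli with both tight: 5.376 servings and 1.499 servings → $5.84.
avocado + broccoli with both tight: 1.812 servings and 3.231 servings → $6.37.
Cheapest feasible corner: $3.51.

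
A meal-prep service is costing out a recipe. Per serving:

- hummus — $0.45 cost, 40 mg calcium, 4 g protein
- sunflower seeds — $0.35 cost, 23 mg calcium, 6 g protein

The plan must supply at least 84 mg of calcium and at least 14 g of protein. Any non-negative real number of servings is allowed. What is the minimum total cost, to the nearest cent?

For a min-cost LP with two ≥-constraints, a basic feasible solution has at most two positive variables.
hummus only: max(84/40, 14/4) = 3.5 servings → $1.57.
sunflower seeds only: max(84/23, 14/6) = 3.652 servings → $1.28.
hummus + sunflower seeds with both tight: 1.23 servings and 1.514 servings → $1.08.
The minimum over all feasible corners is $1.08.

$1.08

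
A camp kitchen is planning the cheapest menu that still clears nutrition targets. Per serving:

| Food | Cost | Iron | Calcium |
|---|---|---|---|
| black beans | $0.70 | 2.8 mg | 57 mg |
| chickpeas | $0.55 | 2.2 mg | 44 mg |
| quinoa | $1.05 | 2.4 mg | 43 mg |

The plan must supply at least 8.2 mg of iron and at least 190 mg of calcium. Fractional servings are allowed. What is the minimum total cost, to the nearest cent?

$2.33

Check every corner: each single food scaled to meet both minima, and each pair solved so both constraints bind.
black beans only: max(8.2/2.8, 190/57) = 3.333 servings → $2.33.
chickpeas only: max(8.2/2.2, 190/44) = 4.318 servings → $2.38.
quinoa only: max(8.2/2.4, 190/43) = 4.419 servings → $4.64.
black beans + chickpeas with both targets exact would need a negative amount; discard.
black beans + quinoa: the both-tight solution has a negative serving — not a feasible corner.
chickpeas + quinoa: intersection lies outside the first quadrant.
The minimum over all feasible corners is $2.33.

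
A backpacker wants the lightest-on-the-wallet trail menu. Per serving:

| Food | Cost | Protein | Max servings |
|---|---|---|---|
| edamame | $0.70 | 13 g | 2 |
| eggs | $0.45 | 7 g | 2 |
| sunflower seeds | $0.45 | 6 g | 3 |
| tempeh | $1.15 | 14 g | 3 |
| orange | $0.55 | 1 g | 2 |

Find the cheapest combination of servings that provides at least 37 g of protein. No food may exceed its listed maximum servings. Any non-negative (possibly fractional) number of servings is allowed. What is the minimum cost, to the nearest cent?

Cost per g of protein: edamame $0.0538, eggs $0.0643, sunflower seeds $0.0750, tempeh $0.0821, orange $0.5500.
Take 2 servings of edamame: +26.0 g protein for $1.40 (total $1.40, still need 11.0 g).
Take 1.571 servings of eggs: +11.0 g protein for $0.71 (total $2.11, still need 0.0 g).
Filling from the cheapest source first is optimal under one linear minimum: $2.11.

$2.11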